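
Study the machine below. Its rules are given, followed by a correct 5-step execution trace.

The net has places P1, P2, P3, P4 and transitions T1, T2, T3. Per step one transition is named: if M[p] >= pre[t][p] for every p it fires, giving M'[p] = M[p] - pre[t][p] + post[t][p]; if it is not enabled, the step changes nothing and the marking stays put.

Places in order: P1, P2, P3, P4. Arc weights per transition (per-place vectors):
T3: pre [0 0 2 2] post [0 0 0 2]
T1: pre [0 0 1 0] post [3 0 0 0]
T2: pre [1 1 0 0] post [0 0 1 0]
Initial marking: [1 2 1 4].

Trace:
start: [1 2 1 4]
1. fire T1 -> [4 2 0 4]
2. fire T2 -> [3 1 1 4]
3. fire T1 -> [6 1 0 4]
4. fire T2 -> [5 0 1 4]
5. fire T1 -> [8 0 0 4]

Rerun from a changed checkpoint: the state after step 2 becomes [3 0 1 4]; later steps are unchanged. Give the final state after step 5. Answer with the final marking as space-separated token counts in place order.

6 0 0 4

state after step 2 := [3 0 1 4]
3. fire T1 -> [6 0 0 4]
4. fire T2 -> [6 0 0 4]
5. fire T1 -> [6 0 0 4]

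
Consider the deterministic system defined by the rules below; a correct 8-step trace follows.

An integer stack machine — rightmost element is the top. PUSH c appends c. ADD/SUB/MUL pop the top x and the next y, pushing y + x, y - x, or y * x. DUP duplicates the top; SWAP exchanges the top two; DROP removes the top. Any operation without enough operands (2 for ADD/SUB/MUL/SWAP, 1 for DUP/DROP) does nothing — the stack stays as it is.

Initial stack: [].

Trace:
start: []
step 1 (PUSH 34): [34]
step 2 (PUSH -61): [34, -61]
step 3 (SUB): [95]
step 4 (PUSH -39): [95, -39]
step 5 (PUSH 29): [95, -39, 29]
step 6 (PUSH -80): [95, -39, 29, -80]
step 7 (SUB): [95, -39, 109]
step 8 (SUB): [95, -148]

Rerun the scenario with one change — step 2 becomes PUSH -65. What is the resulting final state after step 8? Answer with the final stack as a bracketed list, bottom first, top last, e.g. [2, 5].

(re-executing from step 2 with the substitution; state before step 2: [34])
step 2 (PUSH -65): [34, -65]
step 3 (SUB): [99]
step 4 (PUSH -39): [99, -39]
step 5 (PUSH 29): [99, -39, 29]
step 6 (PUSH -80): [99, -39, 29, -80]
step 7 (SUB): [99, -39, 109]
step 8 (SUB): [99, -148]

[99, -148]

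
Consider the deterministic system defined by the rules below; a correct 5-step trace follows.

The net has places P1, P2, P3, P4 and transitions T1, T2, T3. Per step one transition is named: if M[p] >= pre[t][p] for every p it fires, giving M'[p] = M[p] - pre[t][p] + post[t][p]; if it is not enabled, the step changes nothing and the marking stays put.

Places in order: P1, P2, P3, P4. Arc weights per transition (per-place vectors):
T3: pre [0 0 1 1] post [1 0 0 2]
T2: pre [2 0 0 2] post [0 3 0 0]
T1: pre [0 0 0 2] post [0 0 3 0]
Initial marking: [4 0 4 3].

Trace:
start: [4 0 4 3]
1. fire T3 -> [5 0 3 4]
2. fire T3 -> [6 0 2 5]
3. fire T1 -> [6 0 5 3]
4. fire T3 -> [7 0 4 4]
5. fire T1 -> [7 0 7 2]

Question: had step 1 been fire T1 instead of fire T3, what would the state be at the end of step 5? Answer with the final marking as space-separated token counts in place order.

(re-executing from step 1 with the substitution; state before step 1: [4 0 4 3])
1. fire T1 -> [4 0 7 1]
2. fire T3 -> [5 0 6 2]
3. fire T1 -> [5 0 9 0]
4. fire T3 -> [5 0 9 0]
5. fire T1 -> [5 0 9 0]

5 0 9 0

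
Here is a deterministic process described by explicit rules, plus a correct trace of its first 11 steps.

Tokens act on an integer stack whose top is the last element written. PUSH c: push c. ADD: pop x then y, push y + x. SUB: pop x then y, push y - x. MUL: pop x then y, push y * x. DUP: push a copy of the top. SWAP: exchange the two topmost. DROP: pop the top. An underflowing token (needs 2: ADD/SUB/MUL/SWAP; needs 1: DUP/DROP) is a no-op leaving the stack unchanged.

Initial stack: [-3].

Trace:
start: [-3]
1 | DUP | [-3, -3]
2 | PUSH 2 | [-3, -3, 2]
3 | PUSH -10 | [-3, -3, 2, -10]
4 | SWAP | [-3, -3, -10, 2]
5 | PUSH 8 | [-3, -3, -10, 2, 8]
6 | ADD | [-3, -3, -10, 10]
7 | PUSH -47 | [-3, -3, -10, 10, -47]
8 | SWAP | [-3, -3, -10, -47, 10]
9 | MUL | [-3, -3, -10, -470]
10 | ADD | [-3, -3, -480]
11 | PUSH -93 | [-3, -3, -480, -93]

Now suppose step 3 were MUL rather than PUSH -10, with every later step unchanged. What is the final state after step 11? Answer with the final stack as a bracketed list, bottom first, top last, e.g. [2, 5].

[-241, -93]

(re-executing from step 3 with the substitution; state before step 3: [-3, -3, 2])
3 | MUL | [-3, -6]
4 | SWAP | [-6, -3]
5 | PUSH 8 | [-6, -3, 8]
6 | ADD | [-6, 5]
7 | PUSH -47 | [-6, 5, -47]
8 | SWAP | [-6, -47, 5]
9 | MUL | [-6, -235]
10 | ADD | [-241]
11 | PUSH -93 | [-241, -93]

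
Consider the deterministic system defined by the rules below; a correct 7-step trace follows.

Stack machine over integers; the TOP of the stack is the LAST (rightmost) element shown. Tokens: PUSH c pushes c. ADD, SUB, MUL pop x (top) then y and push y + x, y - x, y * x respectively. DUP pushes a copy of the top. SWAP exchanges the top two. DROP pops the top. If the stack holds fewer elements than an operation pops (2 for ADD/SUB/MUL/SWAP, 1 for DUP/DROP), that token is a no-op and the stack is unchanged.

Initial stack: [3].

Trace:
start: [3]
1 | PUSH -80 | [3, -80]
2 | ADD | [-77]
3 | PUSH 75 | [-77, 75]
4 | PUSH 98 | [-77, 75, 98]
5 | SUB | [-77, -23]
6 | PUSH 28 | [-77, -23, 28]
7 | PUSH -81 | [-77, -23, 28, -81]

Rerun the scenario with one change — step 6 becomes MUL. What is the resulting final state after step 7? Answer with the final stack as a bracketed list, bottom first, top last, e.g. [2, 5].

(re-executing from step 6 with the substitution; state before step 6: [-77, -23])
6 | MUL | [1771]
7 | PUSH -81 | [1771, -81]

[1771, -81]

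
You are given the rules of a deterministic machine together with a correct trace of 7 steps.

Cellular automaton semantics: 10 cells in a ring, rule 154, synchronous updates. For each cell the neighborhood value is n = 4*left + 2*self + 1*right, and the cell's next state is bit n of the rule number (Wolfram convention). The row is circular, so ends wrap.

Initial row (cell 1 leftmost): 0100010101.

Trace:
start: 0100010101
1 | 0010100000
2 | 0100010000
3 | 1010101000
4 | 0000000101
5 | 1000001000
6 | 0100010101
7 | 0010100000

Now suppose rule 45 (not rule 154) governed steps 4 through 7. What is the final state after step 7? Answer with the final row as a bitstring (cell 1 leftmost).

1010001101

(re-executing steps 4..7 under rule 45; state before step 4: 1010101000)
4 | 1111111010
5 | 1000000111
6 | 0011110100
7 | 1010001101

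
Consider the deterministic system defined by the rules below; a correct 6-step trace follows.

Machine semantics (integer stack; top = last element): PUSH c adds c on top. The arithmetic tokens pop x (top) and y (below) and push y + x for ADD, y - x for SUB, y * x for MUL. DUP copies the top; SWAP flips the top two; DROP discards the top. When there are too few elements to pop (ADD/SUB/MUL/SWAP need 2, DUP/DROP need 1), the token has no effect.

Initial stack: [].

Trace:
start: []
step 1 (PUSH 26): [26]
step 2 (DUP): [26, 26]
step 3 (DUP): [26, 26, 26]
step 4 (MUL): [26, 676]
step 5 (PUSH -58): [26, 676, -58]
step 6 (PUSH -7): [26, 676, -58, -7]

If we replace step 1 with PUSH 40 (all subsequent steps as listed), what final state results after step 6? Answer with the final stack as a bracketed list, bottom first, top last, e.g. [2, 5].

[40, 1600, -58, -7]

(re-executing from step 1 with the substitution; state before step 1: [])
step 1 (PUSH 40): [40]
step 2 (DUP): [40, 40]
step 3 (DUP): [40, 40, 40]
step 4 (MUL): [40, 1600]
step 5 (PUSH -58): [40, 1600, -58]
step 6 (PUSH -7): [40, 1600, -58, -7]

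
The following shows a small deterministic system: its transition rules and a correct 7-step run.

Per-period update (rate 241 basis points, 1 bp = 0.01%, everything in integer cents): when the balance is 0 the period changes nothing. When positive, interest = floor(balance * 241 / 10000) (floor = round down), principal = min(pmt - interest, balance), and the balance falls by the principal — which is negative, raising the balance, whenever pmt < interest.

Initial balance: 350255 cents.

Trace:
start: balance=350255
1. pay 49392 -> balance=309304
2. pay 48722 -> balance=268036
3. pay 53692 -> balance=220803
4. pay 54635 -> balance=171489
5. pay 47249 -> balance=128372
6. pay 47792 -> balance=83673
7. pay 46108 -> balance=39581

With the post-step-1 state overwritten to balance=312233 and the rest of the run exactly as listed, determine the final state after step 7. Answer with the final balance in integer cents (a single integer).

42960

state after step 1 := balance=312233
2. pay 48722 -> balance=271035
3. pay 53692 -> balance=223874
4. pay 54635 -> balance=174634
5. pay 47249 -> balance=131593
6. pay 47792 -> balance=86972
7. pay 46108 -> balance=42960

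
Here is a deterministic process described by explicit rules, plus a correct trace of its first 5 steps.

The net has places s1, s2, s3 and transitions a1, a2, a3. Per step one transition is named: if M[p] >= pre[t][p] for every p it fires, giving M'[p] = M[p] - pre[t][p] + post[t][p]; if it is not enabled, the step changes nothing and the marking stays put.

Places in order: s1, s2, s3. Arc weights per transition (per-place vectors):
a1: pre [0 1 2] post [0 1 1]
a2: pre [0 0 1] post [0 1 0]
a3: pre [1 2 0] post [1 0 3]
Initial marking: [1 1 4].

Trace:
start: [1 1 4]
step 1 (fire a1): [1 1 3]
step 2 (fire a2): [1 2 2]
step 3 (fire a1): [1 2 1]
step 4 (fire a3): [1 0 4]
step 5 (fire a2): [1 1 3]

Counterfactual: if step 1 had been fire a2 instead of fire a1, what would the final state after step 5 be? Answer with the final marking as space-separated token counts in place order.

1 2 3

(re-executing from step 1 with the substitution; state before step 1: [1 1 4])
step 1 (fire a2): [1 2 3]
step 2 (fire a2): [1 3 2]
step 3 (fire a1): [1 3 1]
step 4 (fire a3): [1 1 4]
step 5 (fire a2): [1 2 3]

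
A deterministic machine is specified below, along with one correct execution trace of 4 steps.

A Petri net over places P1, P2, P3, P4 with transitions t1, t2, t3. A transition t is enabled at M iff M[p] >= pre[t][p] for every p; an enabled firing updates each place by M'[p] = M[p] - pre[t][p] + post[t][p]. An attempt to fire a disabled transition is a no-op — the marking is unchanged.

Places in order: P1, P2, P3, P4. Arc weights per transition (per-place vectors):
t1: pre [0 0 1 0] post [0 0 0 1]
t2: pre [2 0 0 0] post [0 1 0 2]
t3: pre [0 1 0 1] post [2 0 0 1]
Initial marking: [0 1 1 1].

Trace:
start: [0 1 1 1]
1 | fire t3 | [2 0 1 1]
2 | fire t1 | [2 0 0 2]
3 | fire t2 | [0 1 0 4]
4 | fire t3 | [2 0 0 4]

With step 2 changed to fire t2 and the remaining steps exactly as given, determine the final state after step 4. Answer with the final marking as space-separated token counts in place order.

2 0 1 3

(re-executing from step 2 with the substitution; state before step 2: [2 0 1 1])
2 | fire t2 | [0 1 1 3]
3 | fire t2 | [0 1 1 3]
4 | fire t3 | [2 0 1 3]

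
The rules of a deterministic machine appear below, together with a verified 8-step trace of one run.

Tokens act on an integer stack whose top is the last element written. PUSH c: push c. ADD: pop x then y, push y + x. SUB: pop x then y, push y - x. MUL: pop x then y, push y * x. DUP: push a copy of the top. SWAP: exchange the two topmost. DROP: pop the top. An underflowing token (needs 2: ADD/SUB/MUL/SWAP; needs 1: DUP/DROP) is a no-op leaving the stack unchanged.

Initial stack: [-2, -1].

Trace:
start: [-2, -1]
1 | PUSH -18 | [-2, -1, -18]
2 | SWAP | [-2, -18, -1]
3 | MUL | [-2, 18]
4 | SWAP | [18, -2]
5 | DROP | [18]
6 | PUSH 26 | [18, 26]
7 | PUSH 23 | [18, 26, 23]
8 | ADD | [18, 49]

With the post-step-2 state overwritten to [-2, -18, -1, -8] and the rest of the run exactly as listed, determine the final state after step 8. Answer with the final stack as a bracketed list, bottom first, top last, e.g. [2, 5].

[-2, 8, 49]

state after step 2 := [-2, -18, -1, -8]
3 | MUL | [-2, -18, 8]
4 | SWAP | [-2, 8, -18]
5 | DROP | [-2, 8]
6 | PUSH 26 | [-2, 8, 26]
7 | PUSH 23 | [-2, 8, 26, 23]
8 | ADD | [-2, 8, 49]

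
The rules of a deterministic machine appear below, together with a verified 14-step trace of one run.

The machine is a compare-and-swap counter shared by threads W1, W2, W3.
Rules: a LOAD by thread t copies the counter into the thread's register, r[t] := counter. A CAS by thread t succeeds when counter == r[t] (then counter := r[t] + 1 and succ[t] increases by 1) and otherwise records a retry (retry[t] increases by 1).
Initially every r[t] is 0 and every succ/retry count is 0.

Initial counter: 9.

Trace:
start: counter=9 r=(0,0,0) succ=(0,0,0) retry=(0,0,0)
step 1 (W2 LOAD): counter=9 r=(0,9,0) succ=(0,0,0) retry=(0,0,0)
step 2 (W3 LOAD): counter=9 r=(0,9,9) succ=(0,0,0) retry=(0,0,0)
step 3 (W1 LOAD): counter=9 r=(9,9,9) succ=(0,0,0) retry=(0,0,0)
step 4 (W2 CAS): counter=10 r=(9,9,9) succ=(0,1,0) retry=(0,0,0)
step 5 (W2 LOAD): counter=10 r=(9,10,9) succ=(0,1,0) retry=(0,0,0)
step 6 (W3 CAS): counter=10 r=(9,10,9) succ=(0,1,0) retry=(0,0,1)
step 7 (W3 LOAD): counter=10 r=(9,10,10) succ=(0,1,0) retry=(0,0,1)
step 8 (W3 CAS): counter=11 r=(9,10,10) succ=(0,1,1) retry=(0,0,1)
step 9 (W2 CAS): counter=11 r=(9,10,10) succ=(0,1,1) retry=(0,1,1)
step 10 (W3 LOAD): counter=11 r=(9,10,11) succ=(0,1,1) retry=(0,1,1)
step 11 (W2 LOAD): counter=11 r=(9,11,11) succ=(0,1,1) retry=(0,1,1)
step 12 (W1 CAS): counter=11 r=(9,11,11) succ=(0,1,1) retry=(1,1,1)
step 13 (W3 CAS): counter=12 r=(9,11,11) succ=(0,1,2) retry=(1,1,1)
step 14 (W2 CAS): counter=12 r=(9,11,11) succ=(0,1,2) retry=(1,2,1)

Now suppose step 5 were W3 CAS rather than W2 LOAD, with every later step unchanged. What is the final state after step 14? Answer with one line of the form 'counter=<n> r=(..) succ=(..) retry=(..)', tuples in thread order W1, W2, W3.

counter=12 r=(9,11,11) succ=(0,1,2) retry=(1,2,2)

(re-executing from step 5 with the substitution; state before step 5: counter=10 r=(9,9,9) succ=(0,1,0) retry=(0,0,0))
step 5 (W3 CAS): counter=10 r=(9,9,9) succ=(0,1,0) retry=(0,0,1)
step 6 (W3 CAS): counter=10 r=(9,9,9) succ=(0,1,0) retry=(0,0,2)
step 7 (W3 LOAD): counter=10 r=(9,9,10) succ=(0,1,0) retry=(0,0,2)
step 8 (W3 CAS): counter=11 r=(9,9,10) succ=(0,1,1) retry=(0,0,2)
step 9 (W2 CAS): counter=11 r=(9,9,10) succ=(0,1,1) retry=(0,1,2)
step 10 (W3 LOAD): counter=11 r=(9,9,11) succ=(0,1,1) retry=(0,1,2)
step 11 (W2 LOAD): counter=11 r=(9,11,11) succ=(0,1,1) retry=(0,1,2)
step 12 (W1 CAS): counter=11 r=(9,11,11) succ=(0,1,1) retry=(1,1,2)
step 13 (W3 CAS): counter=12 r=(9,11,11) succ=(0,1,2) retry=(1,1,2)
step 14 (W2 CAS): counter=12 r=(9,11,11) succ=(0,1,2) retry=(1,2,2)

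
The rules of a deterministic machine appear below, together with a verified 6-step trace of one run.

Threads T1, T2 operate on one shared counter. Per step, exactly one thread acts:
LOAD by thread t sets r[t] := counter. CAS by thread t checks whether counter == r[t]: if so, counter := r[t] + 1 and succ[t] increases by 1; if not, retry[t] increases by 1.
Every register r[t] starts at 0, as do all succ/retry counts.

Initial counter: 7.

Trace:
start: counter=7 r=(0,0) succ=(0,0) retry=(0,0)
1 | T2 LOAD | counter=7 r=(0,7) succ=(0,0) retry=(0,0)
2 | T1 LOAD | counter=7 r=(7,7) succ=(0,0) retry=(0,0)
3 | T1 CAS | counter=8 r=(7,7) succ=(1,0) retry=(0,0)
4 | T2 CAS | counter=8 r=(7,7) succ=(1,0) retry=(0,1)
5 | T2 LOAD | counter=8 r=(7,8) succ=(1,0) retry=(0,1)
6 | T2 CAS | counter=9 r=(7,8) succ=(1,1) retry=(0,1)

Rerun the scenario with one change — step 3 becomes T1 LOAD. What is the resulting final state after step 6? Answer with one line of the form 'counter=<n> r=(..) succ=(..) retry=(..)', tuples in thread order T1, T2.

(re-executing from step 3 with the substitution; state before step 3: counter=7 r=(7,7) succ=(0,0) retry=(0,0))
3 | T1 LOAD | counter=7 r=(7,7) succ=(0,0) retry=(0,0)
4 | T2 CAS | counter=8 r=(7,7) succ=(0,1) retry=(0,0)
5 | T2 LOAD | counter=8 r=(7,8) succ=(0,1) retry=(0,0)
6 | T2 CAS | counter=9 r=(7,8) succ=(0,2) retry=(0,0)

counter=9 r=(7,8) succ=(0,2) retry=(0,0)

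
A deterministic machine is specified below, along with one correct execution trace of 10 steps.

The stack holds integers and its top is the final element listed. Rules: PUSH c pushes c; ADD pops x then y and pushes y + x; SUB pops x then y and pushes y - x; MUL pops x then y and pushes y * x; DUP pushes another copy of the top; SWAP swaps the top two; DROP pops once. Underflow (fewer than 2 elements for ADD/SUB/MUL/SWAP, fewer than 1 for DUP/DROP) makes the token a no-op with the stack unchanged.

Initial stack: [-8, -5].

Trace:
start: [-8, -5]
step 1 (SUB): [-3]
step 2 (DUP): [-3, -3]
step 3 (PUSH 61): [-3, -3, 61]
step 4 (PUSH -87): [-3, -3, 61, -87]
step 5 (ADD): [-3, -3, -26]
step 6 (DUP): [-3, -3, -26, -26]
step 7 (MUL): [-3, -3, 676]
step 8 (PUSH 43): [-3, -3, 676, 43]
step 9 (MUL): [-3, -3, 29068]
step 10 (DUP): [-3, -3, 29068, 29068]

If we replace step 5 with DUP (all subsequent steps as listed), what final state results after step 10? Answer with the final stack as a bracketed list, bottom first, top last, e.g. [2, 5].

[-3, -3, 61, -87, 325467, 325467]

(re-executing from step 5 with the substitution; state before step 5: [-3, -3, 61, -87])
step 5 (DUP): [-3, -3, 61, -87, -87]
step 6 (DUP): [-3, -3, 61, -87, -87, -87]
step 7 (MUL): [-3, -3, 61, -87, 7569]
step 8 (PUSH 43): [-3, -3, 61, -87, 7569, 43]
step 9 (MUL): [-3, -3, 61, -87, 325467]
step 10 (DUP): [-3, -3, 61, -87, 325467, 325467]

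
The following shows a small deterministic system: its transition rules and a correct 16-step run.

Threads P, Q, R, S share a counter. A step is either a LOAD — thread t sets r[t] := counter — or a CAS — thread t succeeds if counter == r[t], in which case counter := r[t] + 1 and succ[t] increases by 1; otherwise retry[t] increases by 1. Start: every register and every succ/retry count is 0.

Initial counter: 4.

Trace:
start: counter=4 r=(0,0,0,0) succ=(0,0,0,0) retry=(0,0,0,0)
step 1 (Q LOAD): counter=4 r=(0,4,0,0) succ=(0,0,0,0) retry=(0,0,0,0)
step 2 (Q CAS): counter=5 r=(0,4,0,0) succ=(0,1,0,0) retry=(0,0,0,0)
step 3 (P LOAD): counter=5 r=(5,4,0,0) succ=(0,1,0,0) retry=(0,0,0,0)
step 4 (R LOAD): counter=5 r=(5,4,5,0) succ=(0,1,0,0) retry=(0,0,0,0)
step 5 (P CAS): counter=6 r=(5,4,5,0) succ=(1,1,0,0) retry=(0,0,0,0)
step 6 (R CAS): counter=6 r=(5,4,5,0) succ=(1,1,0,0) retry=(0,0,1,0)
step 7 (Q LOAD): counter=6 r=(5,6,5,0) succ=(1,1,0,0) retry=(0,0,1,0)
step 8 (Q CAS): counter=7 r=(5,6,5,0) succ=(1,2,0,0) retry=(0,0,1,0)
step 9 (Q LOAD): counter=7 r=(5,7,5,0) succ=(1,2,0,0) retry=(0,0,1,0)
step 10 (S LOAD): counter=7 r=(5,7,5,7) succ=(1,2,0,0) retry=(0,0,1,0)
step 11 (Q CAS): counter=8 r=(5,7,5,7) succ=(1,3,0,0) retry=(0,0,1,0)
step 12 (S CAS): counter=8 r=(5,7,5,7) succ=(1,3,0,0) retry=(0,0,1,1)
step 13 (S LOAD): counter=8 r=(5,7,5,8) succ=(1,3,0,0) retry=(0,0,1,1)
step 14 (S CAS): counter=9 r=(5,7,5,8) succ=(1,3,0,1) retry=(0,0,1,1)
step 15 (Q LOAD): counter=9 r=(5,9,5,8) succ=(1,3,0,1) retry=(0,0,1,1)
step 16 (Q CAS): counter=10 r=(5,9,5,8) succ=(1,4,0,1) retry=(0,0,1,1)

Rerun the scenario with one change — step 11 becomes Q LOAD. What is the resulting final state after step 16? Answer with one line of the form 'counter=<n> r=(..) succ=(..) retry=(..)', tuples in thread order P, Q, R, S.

(re-executing from step 11 with the substitution; state before step 11: counter=7 r=(5,7,5,7) succ=(1,2,0,0) retry=(0,0,1,0))
step 11 (Q LOAD): counter=7 r=(5,7,5,7) succ=(1,2,0,0) retry=(0,0,1,0)
step 12 (S CAS): counter=8 r=(5,7,5,7) succ=(1,2,0,1) retry=(0,0,1,0)
step 13 (S LOAD): counter=8 r=(5,7,5,8) succ=(1,2,0,1) retry=(0,0,1,0)
step 14 (S CAS): counter=9 r=(5,7,5,8) succ=(1,2,0,2) retry=(0,0,1,0)
step 15 (Q LOAD): counter=9 r=(5,9,5,8) succ=(1,2,0,2) retry=(0,0,1,0)
step 16 (Q CAS): counter=10 r=(5,9,5,8) succ=(1,3,0,2) retry=(0,0,1,0)

counter=10 r=(5,9,5,8) succ=(1,3,0,2) retry=(0,0,1,0)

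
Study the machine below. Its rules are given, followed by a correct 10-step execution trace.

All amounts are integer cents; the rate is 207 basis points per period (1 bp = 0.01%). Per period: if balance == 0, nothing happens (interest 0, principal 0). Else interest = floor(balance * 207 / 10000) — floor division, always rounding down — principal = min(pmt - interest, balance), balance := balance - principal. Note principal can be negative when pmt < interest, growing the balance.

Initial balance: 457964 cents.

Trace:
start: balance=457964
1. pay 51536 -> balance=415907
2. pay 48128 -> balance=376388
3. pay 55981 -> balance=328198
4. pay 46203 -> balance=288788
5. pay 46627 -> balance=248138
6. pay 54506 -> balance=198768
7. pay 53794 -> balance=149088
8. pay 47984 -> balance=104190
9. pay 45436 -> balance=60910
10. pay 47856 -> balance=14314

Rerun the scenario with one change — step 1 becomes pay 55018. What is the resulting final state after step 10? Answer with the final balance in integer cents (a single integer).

10127

(re-executing from step 1 with the substitution; state before step 1: balance=457964)
1. pay 55018 -> balance=412425
2. pay 48128 -> balance=372834
3. pay 55981 -> balance=324570
4. pay 46203 -> balance=285085
5. pay 46627 -> balance=244359
6. pay 54506 -> balance=194911
7. pay 53794 -> balance=145151
8. pay 47984 -> balance=100171
9. pay 45436 -> balance=56808
10. pay 47856 -> balance=10127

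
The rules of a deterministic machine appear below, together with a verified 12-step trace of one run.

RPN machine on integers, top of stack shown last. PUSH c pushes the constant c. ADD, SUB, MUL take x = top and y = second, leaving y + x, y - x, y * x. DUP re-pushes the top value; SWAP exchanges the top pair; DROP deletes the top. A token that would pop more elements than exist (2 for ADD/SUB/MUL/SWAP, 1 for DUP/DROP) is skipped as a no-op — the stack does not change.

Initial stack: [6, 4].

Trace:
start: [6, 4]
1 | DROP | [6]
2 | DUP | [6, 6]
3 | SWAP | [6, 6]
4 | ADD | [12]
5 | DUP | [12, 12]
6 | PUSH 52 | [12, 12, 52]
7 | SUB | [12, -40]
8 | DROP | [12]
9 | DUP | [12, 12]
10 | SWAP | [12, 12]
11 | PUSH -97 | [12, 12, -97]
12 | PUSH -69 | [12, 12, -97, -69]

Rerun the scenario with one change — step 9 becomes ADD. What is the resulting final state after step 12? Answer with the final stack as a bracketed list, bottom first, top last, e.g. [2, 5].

(re-executing from step 9 with the substitution; state before step 9: [12])
9 | ADD | [12]
10 | SWAP | [12]
11 | PUSH -97 | [12, -97]
12 | PUSH -69 | [12, -97, -69]

[12, -97, -69]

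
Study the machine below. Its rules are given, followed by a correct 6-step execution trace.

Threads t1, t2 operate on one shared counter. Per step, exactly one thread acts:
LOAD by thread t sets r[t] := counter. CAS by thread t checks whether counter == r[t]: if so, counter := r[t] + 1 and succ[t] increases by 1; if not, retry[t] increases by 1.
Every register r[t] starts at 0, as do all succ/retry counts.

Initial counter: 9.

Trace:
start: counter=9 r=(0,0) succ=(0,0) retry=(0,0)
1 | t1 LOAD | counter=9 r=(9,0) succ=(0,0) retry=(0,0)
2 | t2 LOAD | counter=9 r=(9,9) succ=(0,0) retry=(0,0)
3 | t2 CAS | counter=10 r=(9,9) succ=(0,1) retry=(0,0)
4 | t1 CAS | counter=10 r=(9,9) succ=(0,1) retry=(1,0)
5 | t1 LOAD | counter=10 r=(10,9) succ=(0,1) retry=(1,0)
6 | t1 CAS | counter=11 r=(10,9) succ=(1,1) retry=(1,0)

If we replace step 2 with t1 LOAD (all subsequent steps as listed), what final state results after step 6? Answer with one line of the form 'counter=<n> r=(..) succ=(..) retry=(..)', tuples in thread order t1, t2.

(re-executing from step 2 with the substitution; state before step 2: counter=9 r=(9,0) succ=(0,0) retry=(0,0))
2 | t1 LOAD | counter=9 r=(9,0) succ=(0,0) retry=(0,0)
3 | t2 CAS | counter=9 r=(9,0) succ=(0,0) retry=(0,1)
4 | t1 CAS | counter=10 r=(9,0) succ=(1,0) retry=(0,1)
5 | t1 LOAD | counter=10 r=(10,0) succ=(1,0) retry=(0,1)
6 | t1 CAS | counter=11 r=(10,0) succ=(2,0) retry=(0,1)

counter=11 r=(10,0) succ=(2,0) retry=(0,1)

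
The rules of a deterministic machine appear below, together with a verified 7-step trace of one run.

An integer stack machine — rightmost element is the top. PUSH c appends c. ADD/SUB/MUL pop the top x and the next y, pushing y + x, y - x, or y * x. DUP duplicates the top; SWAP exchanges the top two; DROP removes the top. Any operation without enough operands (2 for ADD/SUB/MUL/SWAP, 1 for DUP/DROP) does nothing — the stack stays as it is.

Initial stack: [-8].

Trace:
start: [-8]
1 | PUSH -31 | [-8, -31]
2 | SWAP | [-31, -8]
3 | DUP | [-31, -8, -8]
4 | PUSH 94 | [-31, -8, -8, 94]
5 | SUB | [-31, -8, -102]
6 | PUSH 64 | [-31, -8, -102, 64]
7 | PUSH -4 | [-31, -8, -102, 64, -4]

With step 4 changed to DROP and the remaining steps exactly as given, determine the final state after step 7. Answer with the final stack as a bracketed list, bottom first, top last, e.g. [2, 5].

[-23, 64, -4]

(re-executing from step 4 with the substitution; state before step 4: [-31, -8, -8])
4 | DROP | [-31, -8]
5 | SUB | [-23]
6 | PUSH 64 | [-23, 64]
7 | PUSH -4 | [-23, 64, -4]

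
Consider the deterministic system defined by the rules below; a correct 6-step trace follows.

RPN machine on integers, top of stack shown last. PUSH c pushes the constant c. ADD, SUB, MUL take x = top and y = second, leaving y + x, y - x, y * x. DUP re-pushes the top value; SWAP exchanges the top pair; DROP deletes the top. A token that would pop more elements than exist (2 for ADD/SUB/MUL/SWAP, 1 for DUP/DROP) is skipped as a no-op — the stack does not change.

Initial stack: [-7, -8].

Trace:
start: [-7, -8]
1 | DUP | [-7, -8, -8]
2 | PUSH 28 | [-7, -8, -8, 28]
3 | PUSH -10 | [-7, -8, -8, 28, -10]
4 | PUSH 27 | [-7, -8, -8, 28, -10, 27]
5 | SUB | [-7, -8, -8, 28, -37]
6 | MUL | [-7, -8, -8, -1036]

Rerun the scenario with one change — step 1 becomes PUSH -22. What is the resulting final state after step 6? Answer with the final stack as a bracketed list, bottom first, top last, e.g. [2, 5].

[-7, -8, -22, -1036]

(re-executing from step 1 with the substitution; state before step 1: [-7, -8])
1 | PUSH -22 | [-7, -8, -22]
2 | PUSH 28 | [-7, -8, -22, 28]
3 | PUSH -10 | [-7, -8, -22, 28, -10]
4 | PUSH 27 | [-7, -8, -22, 28, -10, 27]
5 | SUB | [-7, -8, -22, 28, -37]
6 | MUL | [-7, -8, -22, -1036]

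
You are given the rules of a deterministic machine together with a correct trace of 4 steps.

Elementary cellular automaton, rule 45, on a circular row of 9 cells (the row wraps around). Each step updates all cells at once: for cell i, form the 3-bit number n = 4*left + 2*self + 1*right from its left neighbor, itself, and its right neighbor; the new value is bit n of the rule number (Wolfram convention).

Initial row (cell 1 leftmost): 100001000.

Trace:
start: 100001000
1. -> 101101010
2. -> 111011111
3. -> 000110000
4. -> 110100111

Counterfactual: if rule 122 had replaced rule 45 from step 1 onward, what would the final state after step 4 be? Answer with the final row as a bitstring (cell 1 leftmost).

(re-executing steps 1..4 under rule 122; state before step 1: 100001000)
1. -> 010010101
2. -> 101101010
3. -> 011110101
4. -> 110011010

110011010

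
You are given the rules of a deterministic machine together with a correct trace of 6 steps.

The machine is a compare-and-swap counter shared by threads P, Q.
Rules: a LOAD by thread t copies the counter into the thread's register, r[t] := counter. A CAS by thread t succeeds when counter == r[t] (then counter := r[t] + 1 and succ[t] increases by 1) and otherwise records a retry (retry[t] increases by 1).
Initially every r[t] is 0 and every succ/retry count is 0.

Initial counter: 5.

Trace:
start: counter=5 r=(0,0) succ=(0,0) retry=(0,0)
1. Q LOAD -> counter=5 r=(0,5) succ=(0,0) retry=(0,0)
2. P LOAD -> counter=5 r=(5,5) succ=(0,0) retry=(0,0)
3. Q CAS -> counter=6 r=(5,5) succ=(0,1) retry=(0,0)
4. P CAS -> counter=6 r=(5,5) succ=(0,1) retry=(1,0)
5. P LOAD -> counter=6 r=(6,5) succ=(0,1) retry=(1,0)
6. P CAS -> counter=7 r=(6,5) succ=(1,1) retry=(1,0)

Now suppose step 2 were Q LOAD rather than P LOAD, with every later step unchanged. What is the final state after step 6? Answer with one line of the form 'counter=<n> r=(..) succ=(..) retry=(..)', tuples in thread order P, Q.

(re-executing from step 2 with the substitution; state before step 2: counter=5 r=(0,5) succ=(0,0) retry=(0,0))
2. Q LOAD -> counter=5 r=(0,5) succ=(0,0) retry=(0,0)
3. Q CAS -> counter=6 r=(0,5) succ=(0,1) retry=(0,0)
4. P CAS -> counter=6 r=(0,5) succ=(0,1) retry=(1,0)
5. P LOAD -> counter=6 r=(6,5) succ=(0,1) retry=(1,0)
6. P CAS -> counter=7 r=(6,5) succ=(1,1) retry=(1,0)

counter=7 r=(6,5) succ=(1,1) retry=(1,0)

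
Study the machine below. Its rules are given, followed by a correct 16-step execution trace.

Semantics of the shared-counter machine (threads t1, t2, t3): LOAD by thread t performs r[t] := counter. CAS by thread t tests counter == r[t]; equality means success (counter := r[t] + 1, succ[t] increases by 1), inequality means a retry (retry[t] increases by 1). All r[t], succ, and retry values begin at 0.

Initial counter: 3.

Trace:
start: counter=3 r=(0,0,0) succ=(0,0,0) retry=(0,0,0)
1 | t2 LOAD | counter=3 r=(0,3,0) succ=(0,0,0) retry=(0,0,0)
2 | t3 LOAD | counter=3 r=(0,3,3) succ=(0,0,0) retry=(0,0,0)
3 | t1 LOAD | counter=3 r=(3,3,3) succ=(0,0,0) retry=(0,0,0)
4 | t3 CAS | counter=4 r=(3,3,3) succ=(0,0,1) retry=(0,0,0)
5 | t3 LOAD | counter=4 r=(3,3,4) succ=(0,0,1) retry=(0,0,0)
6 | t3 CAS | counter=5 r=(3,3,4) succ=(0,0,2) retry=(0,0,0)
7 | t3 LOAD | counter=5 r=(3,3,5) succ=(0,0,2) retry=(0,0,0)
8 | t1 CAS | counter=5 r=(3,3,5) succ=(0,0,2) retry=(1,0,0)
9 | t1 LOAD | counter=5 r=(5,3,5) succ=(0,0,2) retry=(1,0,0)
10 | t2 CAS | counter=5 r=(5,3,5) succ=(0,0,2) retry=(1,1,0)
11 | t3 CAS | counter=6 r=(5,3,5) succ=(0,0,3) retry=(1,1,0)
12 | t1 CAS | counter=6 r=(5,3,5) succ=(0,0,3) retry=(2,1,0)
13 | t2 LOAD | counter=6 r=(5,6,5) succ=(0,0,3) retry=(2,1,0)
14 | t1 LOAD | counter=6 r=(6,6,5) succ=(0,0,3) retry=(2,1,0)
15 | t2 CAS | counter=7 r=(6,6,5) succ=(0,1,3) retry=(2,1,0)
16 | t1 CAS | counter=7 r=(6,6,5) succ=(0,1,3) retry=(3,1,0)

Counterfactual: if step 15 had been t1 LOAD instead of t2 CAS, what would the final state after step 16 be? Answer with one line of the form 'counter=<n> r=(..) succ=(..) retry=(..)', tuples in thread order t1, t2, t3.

(re-executing from step 15 with the substitution; state before step 15: counter=6 r=(6,6,5) succ=(0,0,3) retry=(2,1,0))
15 | t1 LOAD | counter=6 r=(6,6,5) succ=(0,0,3) retry=(2,1,0)
16 | t1 CAS | counter=7 r=(6,6,5) succ=(1,0,3) retry=(2,1,0)

counter=7 r=(6,6,5) succ=(1,0,3) retry=(2,1,0)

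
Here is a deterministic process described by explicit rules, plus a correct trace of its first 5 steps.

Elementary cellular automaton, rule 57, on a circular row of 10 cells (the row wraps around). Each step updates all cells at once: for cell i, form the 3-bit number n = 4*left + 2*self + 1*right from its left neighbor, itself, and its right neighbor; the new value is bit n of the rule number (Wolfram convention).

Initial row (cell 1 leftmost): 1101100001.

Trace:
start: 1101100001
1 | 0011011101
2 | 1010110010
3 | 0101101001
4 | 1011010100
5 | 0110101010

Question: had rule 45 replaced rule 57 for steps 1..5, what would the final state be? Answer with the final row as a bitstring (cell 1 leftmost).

(re-executing steps 1..5 under rule 45; state before step 1: 1101100001)
1 | 0011001101
2 | 0010001011
3 | 0010101110
4 | 1011111000
5 | 1110000010

1110000010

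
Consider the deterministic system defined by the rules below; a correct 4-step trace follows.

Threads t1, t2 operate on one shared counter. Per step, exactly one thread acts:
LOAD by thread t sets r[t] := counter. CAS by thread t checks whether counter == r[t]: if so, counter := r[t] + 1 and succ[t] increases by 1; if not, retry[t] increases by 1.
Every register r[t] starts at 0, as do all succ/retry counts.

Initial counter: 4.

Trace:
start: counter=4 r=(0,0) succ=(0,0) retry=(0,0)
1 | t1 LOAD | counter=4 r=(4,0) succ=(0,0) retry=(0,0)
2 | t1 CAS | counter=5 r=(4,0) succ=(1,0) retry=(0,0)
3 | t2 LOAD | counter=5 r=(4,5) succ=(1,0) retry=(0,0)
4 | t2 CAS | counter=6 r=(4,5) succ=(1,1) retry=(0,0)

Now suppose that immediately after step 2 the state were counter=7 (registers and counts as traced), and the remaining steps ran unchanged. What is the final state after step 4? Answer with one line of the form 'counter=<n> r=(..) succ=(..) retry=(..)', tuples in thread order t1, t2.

state after step 2 := counter=7 r=(4,0) succ=(1,0) retry=(0,0)
3 | t2 LOAD | counter=7 r=(4,7) succ=(1,0) retry=(0,0)
4 | t2 CAS | counter=8 r=(4,7) succ=(1,1) retry=(0,0)

counter=8 r=(4,7) succ=(1,1) retry=(0,0)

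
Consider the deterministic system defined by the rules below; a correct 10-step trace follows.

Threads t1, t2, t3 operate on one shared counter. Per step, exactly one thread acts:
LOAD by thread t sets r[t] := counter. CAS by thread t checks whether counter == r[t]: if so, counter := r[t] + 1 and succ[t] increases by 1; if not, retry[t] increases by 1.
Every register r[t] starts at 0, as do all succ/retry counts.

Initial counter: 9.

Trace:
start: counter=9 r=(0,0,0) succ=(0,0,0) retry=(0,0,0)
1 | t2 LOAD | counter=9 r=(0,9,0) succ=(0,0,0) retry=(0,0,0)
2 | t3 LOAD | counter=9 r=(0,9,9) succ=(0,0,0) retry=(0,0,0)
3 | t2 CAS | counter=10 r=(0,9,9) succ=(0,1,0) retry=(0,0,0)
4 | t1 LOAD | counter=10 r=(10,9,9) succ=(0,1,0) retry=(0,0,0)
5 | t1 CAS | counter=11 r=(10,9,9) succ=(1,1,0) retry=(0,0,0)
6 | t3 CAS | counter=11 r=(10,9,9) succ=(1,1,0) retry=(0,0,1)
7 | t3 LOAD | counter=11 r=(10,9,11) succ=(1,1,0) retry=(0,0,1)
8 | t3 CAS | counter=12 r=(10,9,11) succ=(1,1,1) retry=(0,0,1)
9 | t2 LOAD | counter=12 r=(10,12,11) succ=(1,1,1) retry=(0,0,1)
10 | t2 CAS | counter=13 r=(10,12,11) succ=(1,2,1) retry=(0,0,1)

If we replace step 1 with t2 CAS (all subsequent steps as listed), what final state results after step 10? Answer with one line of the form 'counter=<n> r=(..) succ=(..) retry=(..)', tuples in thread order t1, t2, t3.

counter=12 r=(9,11,10) succ=(1,1,1) retry=(0,2,1)

(re-executing from step 1 with the substitution; state before step 1: counter=9 r=(0,0,0) succ=(0,0,0) retry=(0,0,0))
1 | t2 CAS | counter=9 r=(0,0,0) succ=(0,0,0) retry=(0,1,0)
2 | t3 LOAD | counter=9 r=(0,0,9) succ=(0,0,0) retry=(0,1,0)
3 | t2 CAS | counter=9 r=(0,0,9) succ=(0,0,0) retry=(0,2,0)
4 | t1 LOAD | counter=9 r=(9,0,9) succ=(0,0,0) retry=(0,2,0)
5 | t1 CAS | counter=10 r=(9,0,9) succ=(1,0,0) retry=(0,2,0)
6 | t3 CAS | counter=10 r=(9,0,9) succ=(1,0,0) retry=(0,2,1)
7 | t3 LOAD | counter=10 r=(9,0,10) succ=(1,0,0) retry=(0,2,1)
8 | t3 CAS | counter=11 r=(9,0,10) succ=(1,0,1) retry=(0,2,1)
9 | t2 LOAD | counter=11 r=(9,11,10) succ=(1,0,1) retry=(0,2,1)
10 | t2 CAS | counter=12 r=(9,11,10) succ=(1,1,1) retry=(0,2,1)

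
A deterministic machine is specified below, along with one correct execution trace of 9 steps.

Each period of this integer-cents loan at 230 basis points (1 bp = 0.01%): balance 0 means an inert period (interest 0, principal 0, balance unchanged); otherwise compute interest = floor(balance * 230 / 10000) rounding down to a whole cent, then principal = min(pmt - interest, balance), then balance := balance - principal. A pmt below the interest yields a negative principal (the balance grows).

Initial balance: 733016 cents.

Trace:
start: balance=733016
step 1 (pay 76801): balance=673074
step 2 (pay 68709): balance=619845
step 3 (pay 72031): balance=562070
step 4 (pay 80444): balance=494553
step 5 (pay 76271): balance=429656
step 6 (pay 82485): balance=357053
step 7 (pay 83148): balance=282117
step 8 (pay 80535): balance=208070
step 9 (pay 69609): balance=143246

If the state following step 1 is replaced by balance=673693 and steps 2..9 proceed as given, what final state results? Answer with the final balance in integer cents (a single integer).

state after step 1 := balance=673693
step 2 (pay 68709): balance=620478
step 3 (pay 72031): balance=562717
step 4 (pay 80444): balance=495215
step 5 (pay 76271): balance=430333
step 6 (pay 82485): balance=357745
step 7 (pay 83148): balance=282825
step 8 (pay 80535): balance=208794
step 9 (pay 69609): balance=143987

143987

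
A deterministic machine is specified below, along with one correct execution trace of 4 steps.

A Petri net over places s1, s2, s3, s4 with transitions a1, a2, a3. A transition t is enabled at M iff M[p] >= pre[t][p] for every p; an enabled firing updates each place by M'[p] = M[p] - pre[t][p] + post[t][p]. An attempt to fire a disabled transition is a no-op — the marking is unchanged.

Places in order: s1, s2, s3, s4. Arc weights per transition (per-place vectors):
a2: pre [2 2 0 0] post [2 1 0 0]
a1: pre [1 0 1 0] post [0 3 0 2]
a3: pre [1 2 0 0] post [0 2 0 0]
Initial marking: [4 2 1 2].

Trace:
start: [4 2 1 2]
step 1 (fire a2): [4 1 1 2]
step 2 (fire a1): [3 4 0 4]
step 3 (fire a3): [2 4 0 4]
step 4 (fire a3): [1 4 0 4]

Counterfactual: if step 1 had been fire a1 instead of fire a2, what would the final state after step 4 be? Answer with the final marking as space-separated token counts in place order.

1 5 0 4

(re-executing from step 1 with the substitution; state before step 1: [4 2 1 2])
step 1 (fire a1): [3 5 0 4]
step 2 (fire a1): [3 5 0 4]
step 3 (fire a3): [2 5 0 4]
step 4 (fire a3): [1 5 0 4]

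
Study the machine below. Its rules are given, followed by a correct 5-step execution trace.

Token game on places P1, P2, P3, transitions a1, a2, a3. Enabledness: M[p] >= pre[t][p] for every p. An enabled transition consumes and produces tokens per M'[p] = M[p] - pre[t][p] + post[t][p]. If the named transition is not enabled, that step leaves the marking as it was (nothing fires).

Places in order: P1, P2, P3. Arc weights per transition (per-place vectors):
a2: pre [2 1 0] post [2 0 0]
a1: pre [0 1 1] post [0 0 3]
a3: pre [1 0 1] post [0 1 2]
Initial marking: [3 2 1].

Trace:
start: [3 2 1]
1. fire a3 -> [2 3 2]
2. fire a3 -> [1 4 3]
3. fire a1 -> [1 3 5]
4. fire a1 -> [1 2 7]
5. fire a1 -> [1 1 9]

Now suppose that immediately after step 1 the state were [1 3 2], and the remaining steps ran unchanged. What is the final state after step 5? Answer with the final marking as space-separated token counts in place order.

state after step 1 := [1 3 2]
2. fire a3 -> [0 4 3]
3. fire a1 -> [0 3 5]
4. fire a1 -> [0 2 7]
5. fire a1 -> [0 1 9]

0 1 9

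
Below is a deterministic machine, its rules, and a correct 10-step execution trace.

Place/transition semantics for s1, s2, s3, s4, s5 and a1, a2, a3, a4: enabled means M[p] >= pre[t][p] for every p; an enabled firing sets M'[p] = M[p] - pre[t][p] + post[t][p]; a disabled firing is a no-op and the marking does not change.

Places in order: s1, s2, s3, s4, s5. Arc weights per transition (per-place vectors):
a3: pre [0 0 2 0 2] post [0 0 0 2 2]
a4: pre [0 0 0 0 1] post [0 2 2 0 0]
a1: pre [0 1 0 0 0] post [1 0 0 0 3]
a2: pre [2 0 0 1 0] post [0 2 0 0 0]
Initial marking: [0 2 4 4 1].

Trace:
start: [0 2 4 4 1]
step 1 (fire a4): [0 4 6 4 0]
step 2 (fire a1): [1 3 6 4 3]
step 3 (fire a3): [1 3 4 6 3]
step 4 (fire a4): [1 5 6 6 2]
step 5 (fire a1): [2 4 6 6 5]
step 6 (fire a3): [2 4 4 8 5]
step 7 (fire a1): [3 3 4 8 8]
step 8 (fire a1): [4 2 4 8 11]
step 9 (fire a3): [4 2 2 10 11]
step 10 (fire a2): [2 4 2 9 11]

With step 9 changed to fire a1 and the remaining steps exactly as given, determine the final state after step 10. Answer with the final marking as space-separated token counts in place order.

3 3 4 7 14

(re-executing from step 9 with the substitution; state before step 9: [4 2 4 8 11])
step 9 (fire a1): [5 1 4 8 14]
step 10 (fire a2): [3 3 4 7 14]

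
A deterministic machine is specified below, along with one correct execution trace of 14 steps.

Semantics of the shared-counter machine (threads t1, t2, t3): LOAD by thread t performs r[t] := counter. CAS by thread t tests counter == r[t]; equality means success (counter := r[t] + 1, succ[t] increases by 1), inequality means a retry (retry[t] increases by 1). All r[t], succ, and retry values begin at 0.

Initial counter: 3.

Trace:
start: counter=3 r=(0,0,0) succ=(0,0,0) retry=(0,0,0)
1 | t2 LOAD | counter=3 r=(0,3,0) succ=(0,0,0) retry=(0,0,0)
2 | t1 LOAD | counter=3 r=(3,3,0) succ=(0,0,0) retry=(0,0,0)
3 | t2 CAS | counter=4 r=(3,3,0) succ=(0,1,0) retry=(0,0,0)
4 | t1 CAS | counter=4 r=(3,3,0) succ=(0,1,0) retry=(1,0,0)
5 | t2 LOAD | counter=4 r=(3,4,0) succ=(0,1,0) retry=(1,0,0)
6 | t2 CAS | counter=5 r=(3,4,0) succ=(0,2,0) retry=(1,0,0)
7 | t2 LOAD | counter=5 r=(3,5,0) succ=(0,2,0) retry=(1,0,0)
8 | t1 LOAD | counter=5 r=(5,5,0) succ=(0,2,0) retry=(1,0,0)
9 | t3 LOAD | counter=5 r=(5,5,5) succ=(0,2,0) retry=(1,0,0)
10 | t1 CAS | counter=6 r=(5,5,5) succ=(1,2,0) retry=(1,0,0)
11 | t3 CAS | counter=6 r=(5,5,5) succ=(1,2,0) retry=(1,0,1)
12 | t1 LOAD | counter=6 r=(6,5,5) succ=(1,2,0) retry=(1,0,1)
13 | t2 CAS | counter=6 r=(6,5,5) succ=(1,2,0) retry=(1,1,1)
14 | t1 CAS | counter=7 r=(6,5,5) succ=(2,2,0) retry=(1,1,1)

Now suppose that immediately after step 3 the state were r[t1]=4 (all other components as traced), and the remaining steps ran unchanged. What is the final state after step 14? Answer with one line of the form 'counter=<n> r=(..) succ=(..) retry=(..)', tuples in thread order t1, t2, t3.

state after step 3 := counter=4 r=(4,3,0) succ=(0,1,0) retry=(0,0,0)
4 | t1 CAS | counter=5 r=(4,3,0) succ=(1,1,0) retry=(0,0,0)
5 | t2 LOAD | counter=5 r=(4,5,0) succ=(1,1,0) retry=(0,0,0)
6 | t2 CAS | counter=6 r=(4,5,0) succ=(1,2,0) retry=(0,0,0)
7 | t2 LOAD | counter=6 r=(4,6,0) succ=(1,2,0) retry=(0,0,0)
8 | t1 LOAD | counter=6 r=(6,6,0) succ=(1,2,0) retry=(0,0,0)
9 | t3 LOAD | counter=6 r=(6,6,6) succ=(1,2,0) retry=(0,0,0)
10 | t1 CAS | counter=7 r=(6,6,6) succ=(2,2,0) retry=(0,0,0)
11 | t3 CAS | counter=7 r=(6,6,6) succ=(2,2,0) retry=(0,0,1)
12 | t1 LOAD | counter=7 r=(7,6,6) succ=(2,2,0) retry=(0,0,1)
13 | t2 CAS | counter=7 r=(7,6,6) succ=(2,2,0) retry=(0,1,1)
14 | t1 CAS | counter=8 r=(7,6,6) succ=(3,2,0) retry=(0,1,1)

counter=8 r=(7,6,6) succ=(3,2,0) retry=(0,1,1)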